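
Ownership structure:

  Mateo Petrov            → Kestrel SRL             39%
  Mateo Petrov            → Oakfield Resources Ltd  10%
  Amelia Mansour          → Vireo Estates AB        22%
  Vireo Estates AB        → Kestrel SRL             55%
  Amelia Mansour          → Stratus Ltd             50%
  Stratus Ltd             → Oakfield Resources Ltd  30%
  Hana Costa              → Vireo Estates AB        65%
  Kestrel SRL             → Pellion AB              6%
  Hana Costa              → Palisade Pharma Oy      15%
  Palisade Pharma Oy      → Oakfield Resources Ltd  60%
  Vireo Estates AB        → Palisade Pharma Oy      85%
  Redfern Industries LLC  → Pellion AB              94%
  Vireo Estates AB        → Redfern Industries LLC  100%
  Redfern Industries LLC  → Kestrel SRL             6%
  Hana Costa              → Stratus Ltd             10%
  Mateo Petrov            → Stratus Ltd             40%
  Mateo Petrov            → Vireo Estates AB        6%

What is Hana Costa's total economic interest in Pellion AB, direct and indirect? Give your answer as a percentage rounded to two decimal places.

63.48%

Hana reaches Pellion along 3 paths.
Via Vireo → Redfern: 65% × 100% × 94% = 61.1%.
Via Vireo → Kestrel: 65% × 55% × 6% = 2.145%.
Via Vireo → Redfern → Kestrel: 65% × 100% × 6% × 6% = 0.234%.
Total: 61.1% + 2.145% + 0.234% = 63.479%.
Rounded: 63.48%.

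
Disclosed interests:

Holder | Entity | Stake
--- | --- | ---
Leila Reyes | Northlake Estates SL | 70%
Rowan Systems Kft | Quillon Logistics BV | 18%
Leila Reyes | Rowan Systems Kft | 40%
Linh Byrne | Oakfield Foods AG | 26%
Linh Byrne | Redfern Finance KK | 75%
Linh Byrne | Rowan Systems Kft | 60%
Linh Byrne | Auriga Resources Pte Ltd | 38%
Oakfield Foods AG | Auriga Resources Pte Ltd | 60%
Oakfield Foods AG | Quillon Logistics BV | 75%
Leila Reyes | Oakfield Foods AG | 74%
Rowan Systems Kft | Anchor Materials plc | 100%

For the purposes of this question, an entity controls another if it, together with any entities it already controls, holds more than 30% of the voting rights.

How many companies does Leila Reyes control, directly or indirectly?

Leila holds 74% of Oakfield, so Leila controls Oakfield.
Leila holds 40% of Rowan, so Leila controls Rowan.
Leila holds 70% of Northlake, so Leila controls Northlake.
Rowan holds 100% of Anchor, so Leila controls Anchor.
Oakfield holds 60% of Auriga, so Leila controls Auriga.
Oakfield and Rowan together hold 75% + 18% = 93% of Quillon, so Leila controls Quillon.
No other company's threshold is met.
Leila controls 6 companies.

6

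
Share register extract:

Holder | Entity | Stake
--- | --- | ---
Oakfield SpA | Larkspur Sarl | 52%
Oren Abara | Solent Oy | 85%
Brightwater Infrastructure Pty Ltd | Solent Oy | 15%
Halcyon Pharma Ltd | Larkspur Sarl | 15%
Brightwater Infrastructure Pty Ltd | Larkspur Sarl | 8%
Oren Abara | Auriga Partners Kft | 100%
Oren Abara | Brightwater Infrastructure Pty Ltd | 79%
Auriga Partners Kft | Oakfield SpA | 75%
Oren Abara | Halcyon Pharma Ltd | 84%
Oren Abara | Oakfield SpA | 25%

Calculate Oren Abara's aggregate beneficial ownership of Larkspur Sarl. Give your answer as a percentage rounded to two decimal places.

70.92%

Oren reaches Larkspur along 4 paths.
Via Brightwater: 79% × 8% = 6.32%.
Via Oakfield: 25% × 52% = 13%.
Via Auriga → Oakfield: 100% × 75% × 52% = 39%.
Via Halcyon: 84% × 15% = 12.6%.
Total: 6.32% + 13% + 39% + 12.6% = 70.92%.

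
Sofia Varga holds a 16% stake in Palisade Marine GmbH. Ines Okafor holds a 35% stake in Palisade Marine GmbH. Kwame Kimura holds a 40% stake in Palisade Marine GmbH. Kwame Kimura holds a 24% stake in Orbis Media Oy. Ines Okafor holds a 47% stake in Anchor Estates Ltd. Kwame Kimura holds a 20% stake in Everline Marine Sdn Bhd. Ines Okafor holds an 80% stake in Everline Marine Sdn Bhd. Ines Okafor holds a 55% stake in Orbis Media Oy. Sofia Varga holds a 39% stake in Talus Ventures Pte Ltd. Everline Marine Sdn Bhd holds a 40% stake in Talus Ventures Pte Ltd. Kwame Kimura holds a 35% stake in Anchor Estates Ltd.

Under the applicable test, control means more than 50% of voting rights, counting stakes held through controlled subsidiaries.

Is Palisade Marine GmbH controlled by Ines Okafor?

Ines holds 80% of Everline, so Ines controls Everline.
Ines holds 55% of Orbis, so Ines controls Orbis.
In Palisade, Ines's side holds only 35%, not > 50%.
So Ines does not control Palisade.

No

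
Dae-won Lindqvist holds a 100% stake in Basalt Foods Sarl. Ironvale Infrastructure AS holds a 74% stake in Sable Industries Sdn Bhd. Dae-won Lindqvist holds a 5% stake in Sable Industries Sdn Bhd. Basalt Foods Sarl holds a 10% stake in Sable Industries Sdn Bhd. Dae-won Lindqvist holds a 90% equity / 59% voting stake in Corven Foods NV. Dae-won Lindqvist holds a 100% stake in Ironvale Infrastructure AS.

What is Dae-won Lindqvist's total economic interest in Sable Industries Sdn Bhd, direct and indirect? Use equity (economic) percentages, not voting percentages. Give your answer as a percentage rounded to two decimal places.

Dae-won reaches Sable along 3 paths.
Direct stake: 5% = 5%.
Via Ironvale: 100% × 74% = 74%.
Via Basalt: 100% × 10% = 10%.
Total: 5% + 74% + 10% = 89%.
Rounded: 89.00%.

89.00%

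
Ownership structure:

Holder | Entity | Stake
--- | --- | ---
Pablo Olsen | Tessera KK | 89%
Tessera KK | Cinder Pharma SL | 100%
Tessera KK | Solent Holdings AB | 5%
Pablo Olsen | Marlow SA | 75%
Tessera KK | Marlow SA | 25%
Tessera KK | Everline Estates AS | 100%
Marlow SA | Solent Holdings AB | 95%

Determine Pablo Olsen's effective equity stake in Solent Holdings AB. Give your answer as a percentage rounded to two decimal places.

Pablo reaches Solent along 3 paths.
Via Tessera → Marlow: 89% × 25% × 95% = 21.1375%.
Via Marlow: 75% × 95% = 71.25%.
Via Tessera: 89% × 5% = 4.45%.
Total: 21.1375% + 71.25% + 4.45% = 96.8375%.
Rounded: 96.84%.

96.84%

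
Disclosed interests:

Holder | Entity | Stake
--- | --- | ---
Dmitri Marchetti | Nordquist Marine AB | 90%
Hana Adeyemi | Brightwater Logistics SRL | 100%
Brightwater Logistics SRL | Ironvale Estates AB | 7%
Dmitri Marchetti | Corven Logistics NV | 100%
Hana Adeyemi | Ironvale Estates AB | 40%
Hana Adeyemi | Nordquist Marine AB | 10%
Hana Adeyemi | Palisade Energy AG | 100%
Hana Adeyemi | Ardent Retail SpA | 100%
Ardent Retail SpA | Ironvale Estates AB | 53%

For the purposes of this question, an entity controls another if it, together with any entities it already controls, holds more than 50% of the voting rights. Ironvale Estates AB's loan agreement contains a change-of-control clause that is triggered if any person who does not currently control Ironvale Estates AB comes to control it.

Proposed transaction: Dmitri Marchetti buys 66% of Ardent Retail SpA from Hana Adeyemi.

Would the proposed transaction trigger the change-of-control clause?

The purchase adds only to Dmitri's holdings (Hana's stake shrinks), so Dmitri is the only person who could newly come to control Ironvale.
Dmitri holds 90% of Nordquist, so Dmitri controls Nordquist.
Dmitri holds 100% of Corven, so Dmitri controls Corven.
Neither Dmitri nor any entity Dmitri controls holds any voting interest in Ironvale.
So before the transaction, Dmitri does not control Ironvale.
After the purchase, Dmitri holds 66% of Ardent directly, and Hana's stake falls to 34%.
Dmitri holds 66% of Ardent, so Dmitri controls Ardent.
Ardent holds 53% of Ironvale, so Dmitri controls Ironvale.
Dmitri did not control Ironvale before and does after, so the clause is triggered.

Yes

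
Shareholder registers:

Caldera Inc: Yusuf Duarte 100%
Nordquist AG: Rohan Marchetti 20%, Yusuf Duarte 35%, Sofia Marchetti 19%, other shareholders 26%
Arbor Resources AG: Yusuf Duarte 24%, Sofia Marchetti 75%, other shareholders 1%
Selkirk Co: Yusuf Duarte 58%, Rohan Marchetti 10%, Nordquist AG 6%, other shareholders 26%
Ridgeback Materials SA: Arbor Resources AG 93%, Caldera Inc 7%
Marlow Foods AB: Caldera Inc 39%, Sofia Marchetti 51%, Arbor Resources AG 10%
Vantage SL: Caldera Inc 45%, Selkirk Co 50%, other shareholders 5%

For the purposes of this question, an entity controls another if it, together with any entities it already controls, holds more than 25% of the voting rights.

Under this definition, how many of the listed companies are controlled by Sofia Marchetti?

Sofia holds 75% of Arbor, so Sofia controls Arbor.
Arbor holds 93% of Ridgeback, so Sofia controls Ridgeback.
Sofia and Arbor together hold 51% + 10% = 61% of Marlow, so Sofia controls Marlow.
No other company's threshold is met.
Sofia controls 3 companies.

3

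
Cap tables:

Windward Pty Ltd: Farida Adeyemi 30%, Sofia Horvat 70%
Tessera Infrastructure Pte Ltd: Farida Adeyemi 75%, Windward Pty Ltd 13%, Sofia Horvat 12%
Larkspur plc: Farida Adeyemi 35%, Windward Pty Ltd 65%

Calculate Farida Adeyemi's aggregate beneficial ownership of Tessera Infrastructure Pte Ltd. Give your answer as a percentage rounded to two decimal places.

Farida reaches Tessera along 2 paths.
Direct stake: 75% = 75%.
Via Windward: 30% × 13% = 3.9%.
Total: 75% + 3.9% = 78.9%.
Rounded: 78.90%.

78.90%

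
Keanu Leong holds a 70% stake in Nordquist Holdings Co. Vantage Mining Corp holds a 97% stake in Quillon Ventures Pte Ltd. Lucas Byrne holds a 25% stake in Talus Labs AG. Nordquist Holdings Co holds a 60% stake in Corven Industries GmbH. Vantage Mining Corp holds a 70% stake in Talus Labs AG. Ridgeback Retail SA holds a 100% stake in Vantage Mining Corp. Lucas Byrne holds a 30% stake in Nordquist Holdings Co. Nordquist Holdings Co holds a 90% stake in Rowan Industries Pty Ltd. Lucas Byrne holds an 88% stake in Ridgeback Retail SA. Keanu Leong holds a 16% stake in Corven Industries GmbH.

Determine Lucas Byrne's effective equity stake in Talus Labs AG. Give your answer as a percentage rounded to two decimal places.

86.60%

Lucas reaches Talus along 2 paths.
Via Ridgeback → Vantage: 88% × 100% × 70% = 61.6%.
Direct stake: 25% = 25%.
Total: 61.6% + 25% = 86.6%.
Rounded: 86.60%.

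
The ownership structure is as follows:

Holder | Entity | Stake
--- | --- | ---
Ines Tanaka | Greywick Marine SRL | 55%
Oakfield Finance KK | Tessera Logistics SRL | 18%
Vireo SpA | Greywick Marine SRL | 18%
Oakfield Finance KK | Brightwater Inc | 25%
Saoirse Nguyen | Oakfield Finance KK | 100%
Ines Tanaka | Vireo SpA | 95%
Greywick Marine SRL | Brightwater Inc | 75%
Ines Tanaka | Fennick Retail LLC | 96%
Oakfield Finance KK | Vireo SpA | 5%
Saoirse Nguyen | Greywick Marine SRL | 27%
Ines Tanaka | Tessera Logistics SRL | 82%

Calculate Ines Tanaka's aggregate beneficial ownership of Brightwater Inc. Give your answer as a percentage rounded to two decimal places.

Ines reaches Brightwater along 2 paths.
Via Greywick: 55% × 75% = 41.25%.
Via Vireo → Greywick: 95% × 18% × 75% = 12.825%.
Total: 41.25% + 12.825% = 54.075%.
Rounded: 54.08%.

54.08%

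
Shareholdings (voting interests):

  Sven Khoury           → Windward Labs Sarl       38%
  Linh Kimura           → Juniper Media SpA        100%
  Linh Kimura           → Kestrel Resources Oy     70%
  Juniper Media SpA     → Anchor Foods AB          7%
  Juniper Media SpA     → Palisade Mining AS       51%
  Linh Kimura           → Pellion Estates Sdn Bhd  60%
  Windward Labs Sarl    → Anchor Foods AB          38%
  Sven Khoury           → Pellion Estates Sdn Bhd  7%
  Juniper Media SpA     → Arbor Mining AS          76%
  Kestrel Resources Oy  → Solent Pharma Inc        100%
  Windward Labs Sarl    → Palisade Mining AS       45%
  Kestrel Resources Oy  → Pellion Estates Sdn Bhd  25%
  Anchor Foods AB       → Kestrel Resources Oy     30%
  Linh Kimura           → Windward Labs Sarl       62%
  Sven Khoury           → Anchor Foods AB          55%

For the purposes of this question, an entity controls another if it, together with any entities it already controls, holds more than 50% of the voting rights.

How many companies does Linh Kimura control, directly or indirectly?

7

Linh holds 62% of Windward, so Linh controls Windward.
Linh holds 100% of Juniper, so Linh controls Juniper.
Juniper holds 76% of Arbor, so Linh controls Arbor.
Linh holds 70% of Kestrel, so Linh controls Kestrel.
Windward and Juniper together hold 45% + 51% = 96% of Palisade, so Linh controls Palisade.
Kestrel holds 100% of Solent, so Linh controls Solent.
Linh and Kestrel together hold 60% + 25% = 85% of Pellion, so Linh controls Pellion.
No other company's threshold is met.
Linh controls 7 companies.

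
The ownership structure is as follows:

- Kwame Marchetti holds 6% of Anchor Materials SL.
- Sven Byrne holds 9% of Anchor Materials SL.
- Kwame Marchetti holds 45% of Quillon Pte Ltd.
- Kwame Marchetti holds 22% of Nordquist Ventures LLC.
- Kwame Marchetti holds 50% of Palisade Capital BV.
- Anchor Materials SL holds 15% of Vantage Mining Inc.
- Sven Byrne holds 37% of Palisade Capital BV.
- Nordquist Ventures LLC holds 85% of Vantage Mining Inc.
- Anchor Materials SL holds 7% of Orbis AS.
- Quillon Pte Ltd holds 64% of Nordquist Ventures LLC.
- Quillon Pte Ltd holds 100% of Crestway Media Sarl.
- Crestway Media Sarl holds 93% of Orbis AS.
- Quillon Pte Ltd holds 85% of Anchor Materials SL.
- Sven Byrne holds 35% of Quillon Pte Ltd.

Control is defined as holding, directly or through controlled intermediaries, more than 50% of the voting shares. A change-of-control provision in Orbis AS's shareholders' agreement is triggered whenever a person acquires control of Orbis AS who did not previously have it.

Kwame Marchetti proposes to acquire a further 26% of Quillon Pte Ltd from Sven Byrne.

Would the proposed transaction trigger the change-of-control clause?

Yes

The purchase adds only to Kwame's holdings (Sven's stake shrinks), so Kwame is the only person who could newly come to control Orbis.
Kwame's largest direct stake is 50% in Palisade, which does not meet the threshold, so Kwame controls no company.
Neither Kwame nor any entity Kwame controls holds any voting interest in Orbis.
So before the transaction, Kwame does not control Orbis.
After the purchase, Kwame's direct stake in Quillon rises to 45% + 26% = 71%, and Sven's stake falls to 9%.
Kwame holds 71% of Quillon, so Kwame controls Quillon.
Quillon and Kwame together hold 85% + 6% = 91% of Anchor, so Kwame controls Anchor.
Quillon holds 100% of Crestway, so Kwame controls Crestway.
Anchor and Crestway together hold 7% + 93% = 100% of Orbis, so Kwame controls Orbis.
Kwame did not control Orbis before and does after, so the clause is triggered.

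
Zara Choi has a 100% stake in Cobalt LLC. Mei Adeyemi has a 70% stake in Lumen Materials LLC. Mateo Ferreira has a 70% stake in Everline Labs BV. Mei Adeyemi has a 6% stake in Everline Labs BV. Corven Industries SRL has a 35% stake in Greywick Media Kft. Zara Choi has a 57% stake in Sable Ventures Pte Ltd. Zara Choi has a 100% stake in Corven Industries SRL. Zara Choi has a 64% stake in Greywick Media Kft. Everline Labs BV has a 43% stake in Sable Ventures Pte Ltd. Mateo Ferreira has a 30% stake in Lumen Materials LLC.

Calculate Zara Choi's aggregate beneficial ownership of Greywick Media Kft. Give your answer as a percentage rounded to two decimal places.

Zara reaches Greywick along 2 paths.
Direct stake: 64% = 64%.
Via Corven: 100% × 35% = 35%.
Total: 64% + 35% = 99%.
Rounded: 99.00%.

99.00%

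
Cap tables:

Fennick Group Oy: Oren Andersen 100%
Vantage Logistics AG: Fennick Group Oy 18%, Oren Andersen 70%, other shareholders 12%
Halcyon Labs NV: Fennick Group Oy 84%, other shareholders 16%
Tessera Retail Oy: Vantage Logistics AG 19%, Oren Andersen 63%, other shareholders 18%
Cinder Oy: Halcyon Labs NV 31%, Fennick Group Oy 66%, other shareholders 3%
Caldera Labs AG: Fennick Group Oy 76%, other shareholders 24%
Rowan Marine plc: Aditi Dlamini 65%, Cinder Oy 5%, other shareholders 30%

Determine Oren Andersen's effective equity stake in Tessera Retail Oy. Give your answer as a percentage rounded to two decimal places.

79.72%

Oren reaches Tessera along 3 paths.
Via Fennick → Vantage: 100% × 18% × 19% = 3.42%.
Via Vantage: 70% × 19% = 13.3%.
Direct stake: 63% = 63%.
Total: 3.42% + 13.3% + 63% = 79.72%.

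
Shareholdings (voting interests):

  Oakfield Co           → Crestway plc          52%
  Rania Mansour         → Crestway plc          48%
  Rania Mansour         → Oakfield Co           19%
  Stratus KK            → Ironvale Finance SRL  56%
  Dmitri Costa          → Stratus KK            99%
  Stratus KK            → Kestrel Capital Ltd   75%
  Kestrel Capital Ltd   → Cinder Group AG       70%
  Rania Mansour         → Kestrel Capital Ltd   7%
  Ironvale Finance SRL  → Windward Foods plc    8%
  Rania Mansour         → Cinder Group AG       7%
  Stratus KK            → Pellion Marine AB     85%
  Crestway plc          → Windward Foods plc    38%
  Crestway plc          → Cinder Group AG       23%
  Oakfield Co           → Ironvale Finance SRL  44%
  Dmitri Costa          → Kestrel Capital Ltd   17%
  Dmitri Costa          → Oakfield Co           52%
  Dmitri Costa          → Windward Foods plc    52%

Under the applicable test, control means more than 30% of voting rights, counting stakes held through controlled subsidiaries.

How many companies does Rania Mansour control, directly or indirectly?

2

Rania holds 48% of Crestway, so Rania controls Crestway.
Crestway holds 38% of Windward, so Rania controls Windward.
No other company's threshold is met.
Rania controls 2 companies.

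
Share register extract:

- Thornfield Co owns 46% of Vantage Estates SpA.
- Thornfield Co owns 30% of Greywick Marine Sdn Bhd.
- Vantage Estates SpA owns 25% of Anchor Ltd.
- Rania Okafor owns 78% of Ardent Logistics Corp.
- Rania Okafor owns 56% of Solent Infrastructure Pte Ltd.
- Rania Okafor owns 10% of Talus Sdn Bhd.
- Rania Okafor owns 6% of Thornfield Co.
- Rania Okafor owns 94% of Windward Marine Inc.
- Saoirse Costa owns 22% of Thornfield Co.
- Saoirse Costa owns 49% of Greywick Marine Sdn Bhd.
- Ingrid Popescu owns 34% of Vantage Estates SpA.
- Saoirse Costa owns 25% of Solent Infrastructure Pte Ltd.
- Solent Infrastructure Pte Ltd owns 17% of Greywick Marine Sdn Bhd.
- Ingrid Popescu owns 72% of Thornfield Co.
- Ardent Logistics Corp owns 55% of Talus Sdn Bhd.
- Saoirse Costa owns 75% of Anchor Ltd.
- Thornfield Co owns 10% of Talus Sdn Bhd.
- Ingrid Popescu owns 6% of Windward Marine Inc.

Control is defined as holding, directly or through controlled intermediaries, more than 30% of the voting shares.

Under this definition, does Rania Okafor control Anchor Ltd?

Rania holds 56% of Solent, so Rania controls Solent.
Rania holds 78% of Ardent, so Rania controls Ardent.
Rania holds 94% of Windward, so Rania controls Windward.
Rania and Ardent together hold 10% + 55% = 65% of Talus, so Rania controls Talus.
Neither Rania nor any entity Rania controls holds any voting interest in Anchor.
So Rania does not control Anchor.

No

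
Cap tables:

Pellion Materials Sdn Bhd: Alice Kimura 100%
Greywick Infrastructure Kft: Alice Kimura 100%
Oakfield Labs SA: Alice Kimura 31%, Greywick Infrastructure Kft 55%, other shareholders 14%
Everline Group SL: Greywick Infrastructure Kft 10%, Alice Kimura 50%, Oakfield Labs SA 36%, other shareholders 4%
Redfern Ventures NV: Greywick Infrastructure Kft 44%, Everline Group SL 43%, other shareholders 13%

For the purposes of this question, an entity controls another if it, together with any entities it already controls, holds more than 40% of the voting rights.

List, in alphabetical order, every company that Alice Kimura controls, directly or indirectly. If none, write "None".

Everline Group SL, Greywick Infrastructure Kft, Oakfield Labs SA, Pellion Materials Sdn Bhd, Redfern Ventures NV

Alice holds 100% of Pellion, so Alice controls Pellion.
Alice holds 100% of Greywick, so Alice controls Greywick.
Alice and Greywick together hold 31% + 55% = 86% of Oakfield, so Alice controls Oakfield.
Greywick and Alice and Oakfield together hold 10% + 50% + 36% = 96% of Everline, so Alice controls Everline.
Greywick and Everline together hold 44% + 43% = 87% of Redfern, so Alice controls Redfern.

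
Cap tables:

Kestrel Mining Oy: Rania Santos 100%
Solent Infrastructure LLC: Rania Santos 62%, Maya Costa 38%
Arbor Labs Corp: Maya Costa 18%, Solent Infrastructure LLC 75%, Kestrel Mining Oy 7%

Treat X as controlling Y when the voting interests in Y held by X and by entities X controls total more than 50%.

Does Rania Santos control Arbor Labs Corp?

Yes

Rania holds 100% of Kestrel, so Rania controls Kestrel.
Rania holds 62% of Solent, so Rania controls Solent.
Solent and Kestrel together hold 75% + 7% = 82% of Arbor, so Rania controls Arbor.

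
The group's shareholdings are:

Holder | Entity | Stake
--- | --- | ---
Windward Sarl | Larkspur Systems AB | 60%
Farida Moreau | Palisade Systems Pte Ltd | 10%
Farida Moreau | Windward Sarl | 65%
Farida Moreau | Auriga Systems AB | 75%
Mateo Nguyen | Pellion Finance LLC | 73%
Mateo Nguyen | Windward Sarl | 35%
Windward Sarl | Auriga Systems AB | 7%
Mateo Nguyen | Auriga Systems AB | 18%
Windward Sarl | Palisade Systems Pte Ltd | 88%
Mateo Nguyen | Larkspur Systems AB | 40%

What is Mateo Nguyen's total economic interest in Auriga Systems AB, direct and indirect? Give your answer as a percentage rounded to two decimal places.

Mateo reaches Auriga along 2 paths.
Direct stake: 18% = 18%.
Via Windward: 35% × 7% = 2.45%.
Total: 18% + 2.45% = 20.45%.

20.45%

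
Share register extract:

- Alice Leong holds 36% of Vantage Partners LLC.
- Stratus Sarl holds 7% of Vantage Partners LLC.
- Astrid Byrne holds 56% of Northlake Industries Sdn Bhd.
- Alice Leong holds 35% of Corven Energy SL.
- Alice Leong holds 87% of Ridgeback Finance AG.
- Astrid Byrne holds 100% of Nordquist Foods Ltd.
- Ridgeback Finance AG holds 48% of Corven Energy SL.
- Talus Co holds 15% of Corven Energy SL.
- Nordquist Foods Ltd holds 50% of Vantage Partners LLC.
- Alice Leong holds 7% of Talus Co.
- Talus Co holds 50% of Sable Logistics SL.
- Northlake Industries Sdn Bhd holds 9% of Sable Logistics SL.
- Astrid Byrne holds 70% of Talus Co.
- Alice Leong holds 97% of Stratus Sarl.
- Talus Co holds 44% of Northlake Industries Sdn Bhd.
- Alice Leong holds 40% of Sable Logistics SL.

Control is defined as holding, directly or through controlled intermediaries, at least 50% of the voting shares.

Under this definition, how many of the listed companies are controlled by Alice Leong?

Alice holds 87% of Ridgeback, so Alice controls Ridgeback.
Alice holds 97% of Stratus, so Alice controls Stratus.
Ridgeback and Alice together hold 48% + 35% = 83% of Corven, so Alice controls Corven.
No other company's threshold is met.
Alice controls 3 companies.

3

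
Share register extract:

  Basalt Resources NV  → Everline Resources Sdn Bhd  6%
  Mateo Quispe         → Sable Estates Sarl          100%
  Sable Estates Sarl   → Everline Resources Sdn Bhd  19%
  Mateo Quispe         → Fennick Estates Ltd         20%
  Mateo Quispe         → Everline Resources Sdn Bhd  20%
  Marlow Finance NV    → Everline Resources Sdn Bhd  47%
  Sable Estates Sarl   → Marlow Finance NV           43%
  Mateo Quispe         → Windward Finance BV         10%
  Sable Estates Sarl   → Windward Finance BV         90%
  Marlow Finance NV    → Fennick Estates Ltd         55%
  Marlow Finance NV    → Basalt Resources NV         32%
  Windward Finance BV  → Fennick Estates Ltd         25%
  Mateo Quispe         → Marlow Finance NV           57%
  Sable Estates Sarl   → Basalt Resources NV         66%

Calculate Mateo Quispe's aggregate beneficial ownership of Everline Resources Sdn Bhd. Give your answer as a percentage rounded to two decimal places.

Mateo reaches Everline along 7 paths.
Via Sable → Marlow → Basalt: 100% × 43% × 32% × 6% = 0.8256%.
Via Marlow → Basalt: 57% × 32% × 6% = 1.0944%.
Via Sable → Basalt: 100% × 66% × 6% = 3.96%.
Via Sable: 100% × 19% = 19%.
Via Sable → Marlow: 100% × 43% × 47% = 20.21%.
Via Marlow: 57% × 47% = 26.79%.
Direct stake: 20% = 20%.
Total: 0.8256% + 1.0944% + 3.96% + 19% + 20.21% + 26.79% + 20% = 91.88%.

91.88%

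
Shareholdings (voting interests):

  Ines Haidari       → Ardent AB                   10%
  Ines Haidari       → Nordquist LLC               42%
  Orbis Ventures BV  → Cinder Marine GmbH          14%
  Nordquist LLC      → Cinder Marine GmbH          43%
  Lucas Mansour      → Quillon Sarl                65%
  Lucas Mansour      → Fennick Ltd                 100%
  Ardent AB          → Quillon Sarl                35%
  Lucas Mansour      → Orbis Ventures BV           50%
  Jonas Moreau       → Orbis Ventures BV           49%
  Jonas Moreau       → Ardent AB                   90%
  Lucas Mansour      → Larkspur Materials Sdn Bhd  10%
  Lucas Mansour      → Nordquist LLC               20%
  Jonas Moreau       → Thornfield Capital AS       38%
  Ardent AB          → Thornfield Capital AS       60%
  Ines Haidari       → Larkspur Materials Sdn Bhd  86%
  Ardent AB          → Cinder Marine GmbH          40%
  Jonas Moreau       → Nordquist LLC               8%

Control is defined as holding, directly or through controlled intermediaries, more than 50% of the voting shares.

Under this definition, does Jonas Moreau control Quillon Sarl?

No

Jonas holds 90% of Ardent, so Jonas controls Ardent.
Jonas and Ardent together hold 38% + 60% = 98% of Thornfield, so Jonas controls Thornfield.
In Quillon, Jonas's side holds only 35%, not > 50%.
So Jonas does not control Quillon.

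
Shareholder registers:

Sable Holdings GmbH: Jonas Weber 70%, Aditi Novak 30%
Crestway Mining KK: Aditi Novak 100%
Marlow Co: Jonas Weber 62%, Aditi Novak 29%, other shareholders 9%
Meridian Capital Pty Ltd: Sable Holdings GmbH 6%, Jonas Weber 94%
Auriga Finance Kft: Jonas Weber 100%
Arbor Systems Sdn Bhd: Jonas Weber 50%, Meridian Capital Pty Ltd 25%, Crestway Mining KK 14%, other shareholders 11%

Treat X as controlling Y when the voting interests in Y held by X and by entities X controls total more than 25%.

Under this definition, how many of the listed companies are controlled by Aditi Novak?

Aditi holds 30% of Sable, so Aditi controls Sable.
Aditi holds 100% of Crestway, so Aditi controls Crestway.
Aditi holds 29% of Marlow, so Aditi controls Marlow.
No other company's threshold is met.
Aditi controls 3 companies.

3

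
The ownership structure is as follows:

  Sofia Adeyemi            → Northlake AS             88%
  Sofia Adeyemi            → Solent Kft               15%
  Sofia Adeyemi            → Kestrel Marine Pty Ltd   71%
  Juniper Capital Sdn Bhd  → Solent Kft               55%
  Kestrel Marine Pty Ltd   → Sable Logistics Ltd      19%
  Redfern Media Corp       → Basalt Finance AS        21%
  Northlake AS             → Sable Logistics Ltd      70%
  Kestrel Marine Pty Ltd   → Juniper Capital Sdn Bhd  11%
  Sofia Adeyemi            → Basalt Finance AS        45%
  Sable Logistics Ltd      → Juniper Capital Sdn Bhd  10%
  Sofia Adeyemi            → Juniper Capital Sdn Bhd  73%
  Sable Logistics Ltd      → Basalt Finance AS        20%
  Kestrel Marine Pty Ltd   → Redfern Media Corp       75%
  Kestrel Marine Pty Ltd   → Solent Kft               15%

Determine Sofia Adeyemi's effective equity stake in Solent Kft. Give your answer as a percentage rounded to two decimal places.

74.23%

Sofia reaches Solent along 6 paths.
Direct stake: 15% = 15%.
Via Kestrel → Juniper: 71% × 11% × 55% = 4.2955%.
Via Kestrel → Sable → Juniper: 71% × 19% × 10% × 55% = 0.74195%.
Via Northlake → Sable → Juniper: 88% × 70% × 10% × 55% = 3.388%.
Via Juniper: 73% × 55% = 40.15%.
Via Kestrel: 71% × 15% = 10.65%.
Total: 15% + 4.2955% + 0.74195% + 3.388% + 40.15% + 10.65% = 74.22545%.
Rounded: 74.23%.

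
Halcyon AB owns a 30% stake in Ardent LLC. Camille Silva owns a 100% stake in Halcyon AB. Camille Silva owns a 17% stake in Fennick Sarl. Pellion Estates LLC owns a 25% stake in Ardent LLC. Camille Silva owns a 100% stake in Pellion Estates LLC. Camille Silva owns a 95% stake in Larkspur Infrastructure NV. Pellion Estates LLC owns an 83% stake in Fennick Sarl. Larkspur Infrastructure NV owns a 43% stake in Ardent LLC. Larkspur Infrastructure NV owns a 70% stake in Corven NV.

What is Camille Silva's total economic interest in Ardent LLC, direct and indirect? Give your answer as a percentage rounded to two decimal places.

Camille reaches Ardent along 3 paths.
Via Halcyon: 100% × 30% = 30%.
Via Larkspur: 95% × 43% = 40.85%.
Via Pellion: 100% × 25% = 25%.
Total: 30% + 40.85% + 25% = 95.85%.

95.85%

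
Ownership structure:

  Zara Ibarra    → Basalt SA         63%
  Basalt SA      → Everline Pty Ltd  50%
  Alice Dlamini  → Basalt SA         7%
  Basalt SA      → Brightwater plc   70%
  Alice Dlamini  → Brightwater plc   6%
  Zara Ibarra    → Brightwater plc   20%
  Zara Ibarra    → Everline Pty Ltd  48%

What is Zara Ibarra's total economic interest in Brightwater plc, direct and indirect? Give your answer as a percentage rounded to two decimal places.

Zara reaches Brightwater along 2 paths.
Via Basalt: 63% × 70% = 44.1%.
Direct stake: 20% = 20%.
Total: 44.1% + 20% = 64.1%.
Rounded: 64.10%.

64.10%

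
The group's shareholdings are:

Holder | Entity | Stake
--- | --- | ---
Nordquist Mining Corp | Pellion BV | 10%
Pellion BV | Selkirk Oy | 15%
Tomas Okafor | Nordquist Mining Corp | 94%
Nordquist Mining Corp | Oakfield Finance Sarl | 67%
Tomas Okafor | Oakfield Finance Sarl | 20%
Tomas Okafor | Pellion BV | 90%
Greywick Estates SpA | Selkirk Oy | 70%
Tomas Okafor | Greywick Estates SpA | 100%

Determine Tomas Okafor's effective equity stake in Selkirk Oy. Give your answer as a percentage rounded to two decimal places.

84.91%

Tomas reaches Selkirk along 3 paths.
Via Nordquist → Pellion: 94% × 10% × 15% = 1.41%.
Via Pellion: 90% × 15% = 13.5%.
Via Greywick: 100% × 70% = 70%.
Total: 1.41% + 13.5% + 70% = 84.91%.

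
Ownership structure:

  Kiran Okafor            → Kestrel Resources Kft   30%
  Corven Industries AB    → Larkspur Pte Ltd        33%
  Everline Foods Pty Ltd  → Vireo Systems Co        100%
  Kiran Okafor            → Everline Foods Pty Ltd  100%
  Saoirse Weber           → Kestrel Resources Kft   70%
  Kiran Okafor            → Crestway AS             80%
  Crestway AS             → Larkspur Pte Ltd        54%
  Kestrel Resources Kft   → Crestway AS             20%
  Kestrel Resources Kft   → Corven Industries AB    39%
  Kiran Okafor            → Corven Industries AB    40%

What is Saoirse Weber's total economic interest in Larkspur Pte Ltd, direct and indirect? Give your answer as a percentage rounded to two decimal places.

16.57%

Saoirse reaches Larkspur along 2 paths.
Via Kestrel → Corven: 70% × 39% × 33% = 9.009%.
Via Kestrel → Crestway: 70% × 20% × 54% = 7.56%.
Total: 9.009% + 7.56% = 16.569%.
Rounded: 16.57%.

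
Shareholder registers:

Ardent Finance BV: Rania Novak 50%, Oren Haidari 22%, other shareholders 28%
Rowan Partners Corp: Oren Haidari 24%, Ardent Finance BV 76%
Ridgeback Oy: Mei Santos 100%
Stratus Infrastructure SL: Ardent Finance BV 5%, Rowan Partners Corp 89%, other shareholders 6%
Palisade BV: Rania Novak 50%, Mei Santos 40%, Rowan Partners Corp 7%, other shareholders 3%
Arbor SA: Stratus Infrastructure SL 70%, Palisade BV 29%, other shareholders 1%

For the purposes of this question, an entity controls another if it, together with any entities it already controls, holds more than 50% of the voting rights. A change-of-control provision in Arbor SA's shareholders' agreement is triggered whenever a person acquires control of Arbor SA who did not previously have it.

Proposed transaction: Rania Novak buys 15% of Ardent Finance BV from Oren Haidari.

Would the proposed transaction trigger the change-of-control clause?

Yes

The purchase adds only to Rania's holdings (Oren's stake shrinks), so Rania is the only person who could newly come to control Arbor.
Rania's largest direct stake is 50% in Ardent, which does not meet the threshold, so Rania controls no company.
Neither Rania nor any entity Rania controls holds any voting interest in Arbor.
So before the transaction, Rania does not control Arbor.
After the purchase, Rania's direct stake in Ardent rises to 50% + 15% = 65%, and Oren's stake falls to 7%.
Rania holds 65% of Ardent, so Rania controls Ardent.
Ardent holds 76% of Rowan, so Rania controls Rowan.
Ardent and Rowan together hold 5% + 89% = 94% of Stratus, so Rania controls Stratus.
Rania and Rowan together hold 50% + 7% = 57% of Palisade, so Rania controls Palisade.
Stratus and Palisade together hold 70% + 29% = 99% of Arbor, so Rania controls Arbor.
Rania did not control Arbor before and does after, so the clause is triggered.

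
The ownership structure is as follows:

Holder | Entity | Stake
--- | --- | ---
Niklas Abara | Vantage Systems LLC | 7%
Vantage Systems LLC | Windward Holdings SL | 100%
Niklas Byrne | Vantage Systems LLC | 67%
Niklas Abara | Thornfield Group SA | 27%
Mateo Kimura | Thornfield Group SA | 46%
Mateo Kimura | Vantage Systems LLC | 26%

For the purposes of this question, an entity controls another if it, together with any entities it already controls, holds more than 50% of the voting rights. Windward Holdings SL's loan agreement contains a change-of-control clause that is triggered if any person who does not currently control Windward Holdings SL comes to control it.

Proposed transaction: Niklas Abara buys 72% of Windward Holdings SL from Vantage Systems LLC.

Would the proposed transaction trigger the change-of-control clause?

Yes

The purchase adds only to Niklas Abara's holdings (Vantage's stake shrinks), so Niklas Abara is the only person who could newly come to control Windward.
Niklas Abara's largest direct stake is 27% in Thornfield, which does not meet the threshold, so Niklas Abara controls no company.
Neither Niklas Abara nor any entity Niklas Abara controls holds any voting interest in Windward.
So before the transaction, Niklas Abara does not control Windward.
After the purchase, Niklas Abara holds 72% of Windward directly, and Vantage's stake falls to 28%.
Niklas Abara holds 72% of Windward, so Niklas Abara controls Windward.
Niklas Abara did not control Windward before and does after, so the clause is triggered.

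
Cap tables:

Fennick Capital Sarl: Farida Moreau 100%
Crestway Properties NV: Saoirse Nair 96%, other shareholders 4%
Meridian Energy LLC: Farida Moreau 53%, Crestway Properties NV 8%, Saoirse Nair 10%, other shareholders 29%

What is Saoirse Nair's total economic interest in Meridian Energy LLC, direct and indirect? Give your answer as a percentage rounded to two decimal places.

Saoirse reaches Meridian along 2 paths.
Via Crestway: 96% × 8% = 7.68%.
Direct stake: 10% = 10%.
Total: 7.68% + 10% = 17.68%.

17.68%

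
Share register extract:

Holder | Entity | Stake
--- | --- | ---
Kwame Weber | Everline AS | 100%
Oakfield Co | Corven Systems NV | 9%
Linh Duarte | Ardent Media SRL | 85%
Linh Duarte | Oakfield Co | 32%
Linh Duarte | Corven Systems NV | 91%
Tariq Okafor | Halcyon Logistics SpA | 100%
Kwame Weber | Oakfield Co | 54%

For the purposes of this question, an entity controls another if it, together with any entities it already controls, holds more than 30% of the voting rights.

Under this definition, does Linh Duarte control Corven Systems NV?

Yes

Linh holds 32% of Oakfield, so Linh controls Oakfield.
Oakfield and Linh together hold 9% + 91% = 100% of Corven, so Linh controls Corven.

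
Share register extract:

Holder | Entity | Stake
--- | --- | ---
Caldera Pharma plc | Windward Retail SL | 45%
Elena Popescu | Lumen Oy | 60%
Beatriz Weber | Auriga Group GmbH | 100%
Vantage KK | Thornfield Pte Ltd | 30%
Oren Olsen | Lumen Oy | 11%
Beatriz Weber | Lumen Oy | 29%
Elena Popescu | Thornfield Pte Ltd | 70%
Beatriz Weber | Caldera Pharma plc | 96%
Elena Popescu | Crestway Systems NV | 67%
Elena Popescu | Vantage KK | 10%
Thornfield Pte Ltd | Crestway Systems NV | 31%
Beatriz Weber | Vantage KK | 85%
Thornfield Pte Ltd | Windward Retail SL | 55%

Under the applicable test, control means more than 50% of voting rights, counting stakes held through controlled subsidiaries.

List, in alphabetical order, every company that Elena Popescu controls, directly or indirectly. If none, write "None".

Elena holds 70% of Thornfield, so Elena controls Thornfield.
Elena holds 60% of Lumen, so Elena controls Lumen.
Thornfield holds 55% of Windward, so Elena controls Windward.
Elena and Thornfield together hold 67% + 31% = 98% of Crestway, so Elena controls Crestway.
No other company's threshold is met.

Crestway Systems NV, Lumen Oy, Thornfield Pte Ltd, Windward Retail SL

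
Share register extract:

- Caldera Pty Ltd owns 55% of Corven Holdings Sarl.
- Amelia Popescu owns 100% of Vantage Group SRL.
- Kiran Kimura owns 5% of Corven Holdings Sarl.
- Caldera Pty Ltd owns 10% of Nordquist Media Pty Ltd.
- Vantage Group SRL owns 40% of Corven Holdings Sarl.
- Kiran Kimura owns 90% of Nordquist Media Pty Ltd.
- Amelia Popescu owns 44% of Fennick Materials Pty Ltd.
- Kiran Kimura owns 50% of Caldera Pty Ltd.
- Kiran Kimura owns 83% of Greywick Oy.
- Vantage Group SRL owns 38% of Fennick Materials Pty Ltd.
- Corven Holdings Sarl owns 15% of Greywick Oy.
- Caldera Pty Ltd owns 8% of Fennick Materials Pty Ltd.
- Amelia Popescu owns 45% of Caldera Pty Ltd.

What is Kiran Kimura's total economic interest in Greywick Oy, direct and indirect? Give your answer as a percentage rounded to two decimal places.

Kiran reaches Greywick along 3 paths.
Via Caldera → Corven: 50% × 55% × 15% = 4.125%.
Via Corven: 5% × 15% = 0.75%.
Direct stake: 83% = 83%.
Total: 4.125% + 0.75% + 83% = 87.875%.
Rounded: 87.88%.

87.88%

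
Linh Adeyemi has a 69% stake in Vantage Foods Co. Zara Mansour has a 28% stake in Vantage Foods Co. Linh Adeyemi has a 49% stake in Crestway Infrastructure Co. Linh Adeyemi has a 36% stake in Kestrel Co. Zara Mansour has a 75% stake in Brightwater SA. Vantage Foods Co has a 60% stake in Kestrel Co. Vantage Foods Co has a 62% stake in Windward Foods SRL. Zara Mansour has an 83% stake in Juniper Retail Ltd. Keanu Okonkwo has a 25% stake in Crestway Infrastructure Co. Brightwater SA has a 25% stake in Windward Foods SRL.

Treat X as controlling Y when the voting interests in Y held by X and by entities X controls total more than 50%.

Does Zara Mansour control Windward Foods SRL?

No

Zara holds 75% of Brightwater, so Zara controls Brightwater.
Zara holds 83% of Juniper, so Zara controls Juniper.
In Windward, Zara's side holds only 25%, not > 50%.
So Zara does not control Windward.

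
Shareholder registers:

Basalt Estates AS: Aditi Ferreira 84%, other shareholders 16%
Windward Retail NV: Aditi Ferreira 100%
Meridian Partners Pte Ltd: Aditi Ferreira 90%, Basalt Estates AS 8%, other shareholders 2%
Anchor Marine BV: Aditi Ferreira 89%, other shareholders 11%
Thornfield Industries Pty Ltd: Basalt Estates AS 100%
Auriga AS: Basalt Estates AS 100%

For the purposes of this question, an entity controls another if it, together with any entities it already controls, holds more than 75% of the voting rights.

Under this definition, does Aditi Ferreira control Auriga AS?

Yes

Aditi holds 84% of Basalt, so Aditi controls Basalt.
Basalt holds 100% of Auriga, so Aditi controls Auriga.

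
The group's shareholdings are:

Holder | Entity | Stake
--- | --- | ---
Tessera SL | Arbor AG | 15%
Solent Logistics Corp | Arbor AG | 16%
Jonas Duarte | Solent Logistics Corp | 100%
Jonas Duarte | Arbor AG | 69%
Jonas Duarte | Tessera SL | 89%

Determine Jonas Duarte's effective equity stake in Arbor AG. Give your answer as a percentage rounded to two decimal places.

Jonas reaches Arbor along 3 paths.
Via Tessera: 89% × 15% = 13.35%.
Direct stake: 69% = 69%.
Via Solent: 100% × 16% = 16%.
Total: 13.35% + 69% + 16% = 98.35%.

98.35%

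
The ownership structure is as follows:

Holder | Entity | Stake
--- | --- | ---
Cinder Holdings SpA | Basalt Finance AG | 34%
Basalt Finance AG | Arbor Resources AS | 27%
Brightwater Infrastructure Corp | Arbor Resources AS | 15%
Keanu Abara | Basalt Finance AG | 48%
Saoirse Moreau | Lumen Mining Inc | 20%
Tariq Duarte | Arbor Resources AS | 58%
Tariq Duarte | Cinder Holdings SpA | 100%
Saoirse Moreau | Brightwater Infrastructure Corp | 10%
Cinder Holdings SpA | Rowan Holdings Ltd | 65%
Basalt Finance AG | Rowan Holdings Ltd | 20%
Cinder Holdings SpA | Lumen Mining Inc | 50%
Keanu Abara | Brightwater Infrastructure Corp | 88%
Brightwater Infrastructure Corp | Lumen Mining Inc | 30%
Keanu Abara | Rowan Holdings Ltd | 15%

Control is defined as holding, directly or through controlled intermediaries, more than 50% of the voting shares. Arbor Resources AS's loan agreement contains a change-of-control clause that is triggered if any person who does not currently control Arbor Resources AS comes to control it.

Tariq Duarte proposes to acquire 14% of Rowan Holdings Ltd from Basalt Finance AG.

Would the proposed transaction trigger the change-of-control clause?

The purchase adds only to Tariq's holdings (Basalt's stake shrinks), so Tariq is the only person who could newly come to control Arbor.
Tariq holds 58% of Arbor, so Tariq controls Arbor.
So Tariq already controls Arbor before the transaction.
After the purchase, Tariq holds 14% of Rowan directly, and Basalt's stake falls to 6%.
Tariq controlled Arbor already, so this is not a new person acquiring control; every other person's position is unchanged or reduced.
No new person acquires control, so the clause is not triggered.

No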